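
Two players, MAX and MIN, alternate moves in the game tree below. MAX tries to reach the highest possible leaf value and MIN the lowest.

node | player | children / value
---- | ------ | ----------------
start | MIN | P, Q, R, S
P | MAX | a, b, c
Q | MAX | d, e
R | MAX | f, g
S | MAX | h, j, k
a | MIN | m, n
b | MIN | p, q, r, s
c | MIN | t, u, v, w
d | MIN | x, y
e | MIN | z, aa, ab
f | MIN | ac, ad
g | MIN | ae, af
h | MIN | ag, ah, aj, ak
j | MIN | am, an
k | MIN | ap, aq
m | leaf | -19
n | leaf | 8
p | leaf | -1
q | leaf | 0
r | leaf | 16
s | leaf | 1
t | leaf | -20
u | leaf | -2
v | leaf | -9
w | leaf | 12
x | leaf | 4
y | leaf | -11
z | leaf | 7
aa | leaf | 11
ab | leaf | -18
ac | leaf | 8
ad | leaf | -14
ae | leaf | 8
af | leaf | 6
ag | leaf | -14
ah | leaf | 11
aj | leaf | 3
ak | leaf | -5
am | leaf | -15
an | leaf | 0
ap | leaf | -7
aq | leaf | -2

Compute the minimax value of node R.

6

f (MIN): min(8, -14) = -14
g (MIN): min(8, 6) = 6
R (MAX): max(-14, 6) = 6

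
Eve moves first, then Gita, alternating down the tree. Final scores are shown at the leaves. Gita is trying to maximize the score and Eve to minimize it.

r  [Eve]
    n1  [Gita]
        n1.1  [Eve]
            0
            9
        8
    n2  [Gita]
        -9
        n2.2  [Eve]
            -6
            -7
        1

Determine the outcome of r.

1

n1.1 (Eve): min(0, 9) = 0
n1 (Gita): max(0, 8) = 8
n2.2 (Eve): min(-6, -7) = -7
n2 (Gita): max(-9, -7, 1) = 1
r (Eve): min(8, 1) = 1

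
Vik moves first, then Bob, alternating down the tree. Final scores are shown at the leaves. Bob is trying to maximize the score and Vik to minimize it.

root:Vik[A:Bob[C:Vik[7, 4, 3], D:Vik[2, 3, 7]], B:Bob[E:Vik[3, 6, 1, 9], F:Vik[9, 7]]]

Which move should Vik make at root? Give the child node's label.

C (Vik): min(7, 4, 3) = 3
D (Vik): min(2, 3, 7) = 2
A (Bob): max(3, 2) = 3
E (Vik): min(3, 6, 1, 9) = 1
F (Vik): min(9, 7) = 7
B (Bob): max(1, 7) = 7
root (Vik): min(3, 7) = 3
Vik at root wants the lowest of {A=3, B=7}, so chooses A.

A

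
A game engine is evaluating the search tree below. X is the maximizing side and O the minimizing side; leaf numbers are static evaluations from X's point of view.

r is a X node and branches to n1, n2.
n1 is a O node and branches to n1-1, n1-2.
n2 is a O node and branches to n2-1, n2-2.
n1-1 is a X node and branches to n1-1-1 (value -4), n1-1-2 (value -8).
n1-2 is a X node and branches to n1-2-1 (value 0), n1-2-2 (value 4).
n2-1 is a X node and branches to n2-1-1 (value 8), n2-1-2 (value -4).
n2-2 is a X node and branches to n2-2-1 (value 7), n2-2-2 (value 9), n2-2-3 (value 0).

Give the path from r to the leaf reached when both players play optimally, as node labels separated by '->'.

n1-1 (X): max(-4, -8) = -4
n1-2 (X): max(0, 4) = 4
n1 (O): min(-4, 4) = -4
n2-1 (X): max(8, -4) = 8
n2-2 (X): max(7, 9, 0) = 9
n2 (O): min(8, 9) = 8
r (X): max(-4, 8) = 8
At r, X picks n2 (highest: 8).
At n2, O picks n2-1 (lowest: 8).
At n2-1, X picks n2-1-1 (highest: 8).
Terminal value 8.

r -> n2 -> n2-1 -> n2-1-1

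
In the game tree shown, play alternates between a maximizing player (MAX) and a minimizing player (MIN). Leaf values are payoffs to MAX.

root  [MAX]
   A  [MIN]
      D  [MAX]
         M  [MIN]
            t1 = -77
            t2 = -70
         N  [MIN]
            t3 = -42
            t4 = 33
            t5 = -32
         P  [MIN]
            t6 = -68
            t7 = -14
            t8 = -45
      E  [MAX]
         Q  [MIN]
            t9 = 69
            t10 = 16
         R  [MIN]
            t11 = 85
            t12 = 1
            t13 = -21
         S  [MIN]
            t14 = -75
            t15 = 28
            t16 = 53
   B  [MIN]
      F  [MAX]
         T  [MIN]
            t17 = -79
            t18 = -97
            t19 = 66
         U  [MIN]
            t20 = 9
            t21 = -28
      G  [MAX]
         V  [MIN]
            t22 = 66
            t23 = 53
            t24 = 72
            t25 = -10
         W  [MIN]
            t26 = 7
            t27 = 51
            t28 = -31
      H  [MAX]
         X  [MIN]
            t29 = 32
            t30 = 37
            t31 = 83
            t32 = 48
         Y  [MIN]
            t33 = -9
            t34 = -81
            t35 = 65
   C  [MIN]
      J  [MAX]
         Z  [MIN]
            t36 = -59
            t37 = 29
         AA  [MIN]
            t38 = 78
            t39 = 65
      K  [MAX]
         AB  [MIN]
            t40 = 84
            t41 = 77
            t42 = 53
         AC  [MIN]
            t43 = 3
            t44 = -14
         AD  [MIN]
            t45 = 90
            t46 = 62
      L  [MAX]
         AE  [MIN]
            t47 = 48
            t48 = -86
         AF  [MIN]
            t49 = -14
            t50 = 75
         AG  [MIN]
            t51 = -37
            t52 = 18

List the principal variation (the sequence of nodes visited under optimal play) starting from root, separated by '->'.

M (MIN): min(-77, -70) = -77
N (MIN): min(-42, 33, -32) = -42
P (MIN): min(-68, -14, -45) = -68
D (MAX): max(-77, -42, -68) = -42
Q (MIN): min(69, 16) = 16
R (MIN): min(85, 1, -21) = -21
S (MIN): min(-75, 28, 53) = -75
E (MAX): max(16, -21, -75) = 16
A (MIN): min(-42, 16) = -42
T (MIN): min(-79, -97, 66) = -97
U (MIN): min(9, -28) = -28
F (MAX): max(-97, -28) = -28
V (MIN): min(66, 53, 72, -10) = -10
W (MIN): min(7, 51, -31) = -31
G (MAX): max(-10, -31) = -10
X (MIN): min(32, 37, 83, 48) = 32
Y (MIN): min(-9, -81, 65) = -81
H (MAX): max(32, -81) = 32
B (MIN): min(-28, -10, 32) = -28
Z (MIN): min(-59, 29) = -59
AA (MIN): min(78, 65) = 65
J (MAX): max(-59, 65) = 65
AB (MIN): min(84, 77, 53) = 53
AC (MIN): min(3, -14) = -14
AD (MIN): min(90, 62) = 62
K (MAX): max(53, -14, 62) = 62
AE (MIN): min(48, -86) = -86
AF (MIN): min(-14, 75) = -14
AG (MIN): min(-37, 18) = -37
L (MAX): max(-86, -14, -37) = -14
C (MIN): min(65, 62, -14) = -14
root (MAX): max(-42, -28, -14) = -14
At root, MAX picks C (highest: -14).
At C, MIN picks L (lowest: -14).
At L, MAX picks AF (highest: -14).
At AF, MIN picks t49 (lowest: -14).
Terminal value -14.

root -> C -> L -> AF -> t49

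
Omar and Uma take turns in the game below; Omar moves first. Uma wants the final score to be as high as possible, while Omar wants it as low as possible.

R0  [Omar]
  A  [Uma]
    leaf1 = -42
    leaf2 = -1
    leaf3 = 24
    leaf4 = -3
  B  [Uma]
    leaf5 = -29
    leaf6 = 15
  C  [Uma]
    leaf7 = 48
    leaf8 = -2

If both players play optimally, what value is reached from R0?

A (Uma): max(-42, -1, 24, -3) = 24
B (Uma): max(-29, 15) = 15
C (Uma): max(48, -2) = 48
R0 (Omar): min(24, 15, 48) = 15

15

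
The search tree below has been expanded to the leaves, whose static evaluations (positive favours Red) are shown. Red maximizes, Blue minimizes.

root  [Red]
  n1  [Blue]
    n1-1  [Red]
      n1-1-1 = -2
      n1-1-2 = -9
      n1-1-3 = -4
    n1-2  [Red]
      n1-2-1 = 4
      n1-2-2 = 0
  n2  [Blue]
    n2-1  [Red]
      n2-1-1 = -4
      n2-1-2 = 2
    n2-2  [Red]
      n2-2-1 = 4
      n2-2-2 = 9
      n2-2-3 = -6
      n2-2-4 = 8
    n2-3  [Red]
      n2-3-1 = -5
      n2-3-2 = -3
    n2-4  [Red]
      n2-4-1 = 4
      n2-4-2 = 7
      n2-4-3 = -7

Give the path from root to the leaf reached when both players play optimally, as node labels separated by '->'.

n1-1 (Red): max(-2, -9, -4) = -2
n1-2 (Red): max(4, 0) = 4
n1 (Blue): min(-2, 4) = -2
n2-1 (Red): max(-4, 2) = 2
n2-2 (Red): max(4, 9, -6, 8) = 9
n2-3 (Red): max(-5, -3) = -3
n2-4 (Red): max(4, 7, -7) = 7
n2 (Blue): min(2, 9, -3, 7) = -3
root (Red): max(-2, -3) = -2
At root, Red picks n1 (highest: -2).
At n1, Blue picks n1-1 (lowest: -2).
At n1-1, Red picks n1-1-1 (highest: -2).
Terminal value -2.

root -> n1 -> n1-1 -> n1-1-1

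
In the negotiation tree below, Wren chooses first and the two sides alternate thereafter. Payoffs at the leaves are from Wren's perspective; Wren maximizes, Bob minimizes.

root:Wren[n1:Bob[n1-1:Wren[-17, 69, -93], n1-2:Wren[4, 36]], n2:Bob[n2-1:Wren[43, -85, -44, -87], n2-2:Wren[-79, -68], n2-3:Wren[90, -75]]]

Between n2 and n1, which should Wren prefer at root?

n1

n2-1 (Wren): max(43, -85, -44, -87) = 43
n2-2 (Wren): max(-79, -68) = -68
n2-3 (Wren): max(90, -75) = 90
n2 (Bob): min(43, -68, 90) = -68
n1-1 (Wren): max(-17, 69, -93) = 69
n1-2 (Wren): max(4, 36) = 36
n1 (Bob): min(69, 36) = 36
Wren prefers the higher value; n2=-68, n1=36. n1 is better since 36 > -68.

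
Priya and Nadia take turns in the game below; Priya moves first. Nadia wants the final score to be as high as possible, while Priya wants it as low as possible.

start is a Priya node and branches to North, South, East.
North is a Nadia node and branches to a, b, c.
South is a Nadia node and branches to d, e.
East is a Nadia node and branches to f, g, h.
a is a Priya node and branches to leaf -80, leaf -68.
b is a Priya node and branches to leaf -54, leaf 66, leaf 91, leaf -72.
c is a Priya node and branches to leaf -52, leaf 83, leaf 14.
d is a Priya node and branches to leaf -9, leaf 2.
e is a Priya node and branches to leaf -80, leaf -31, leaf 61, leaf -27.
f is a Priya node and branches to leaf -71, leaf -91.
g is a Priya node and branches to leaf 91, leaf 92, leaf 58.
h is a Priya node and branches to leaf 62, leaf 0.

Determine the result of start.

a (Priya): min(-80, -68) = -80
b (Priya): min(-54, 66, 91, -72) = -72
c (Priya): min(-52, 83, 14) = -52
North (Nadia): max(-80, -72, -52) = -52
d (Priya): min(-9, 2) = -9
e (Priya): min(-80, -31, 61, -27) = -80
South (Nadia): max(-9, -80) = -9
f (Priya): min(-71, -91) = -91
g (Priya): min(91, 92, 58) = 58
h (Priya): min(62, 0) = 0
East (Nadia): max(-91, 58, 0) = 58
start (Priya): min(-52, -9, 58) = -52

-52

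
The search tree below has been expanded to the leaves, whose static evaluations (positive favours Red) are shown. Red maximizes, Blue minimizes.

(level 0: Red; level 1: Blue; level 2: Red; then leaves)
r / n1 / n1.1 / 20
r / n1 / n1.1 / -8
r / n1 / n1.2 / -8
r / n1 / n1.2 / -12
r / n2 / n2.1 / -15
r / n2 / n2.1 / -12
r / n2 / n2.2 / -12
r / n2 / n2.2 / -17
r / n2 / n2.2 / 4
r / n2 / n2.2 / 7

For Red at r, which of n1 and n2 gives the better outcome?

n1.1 (Red): max(20, -8) = 20
n1.2 (Red): max(-8, -12) = -8
n1 (Blue): min(20, -8) = -8
n2.1 (Red): max(-15, -12) = -12
n2.2 (Red): max(-12, -17, 4, 7) = 7
n2 (Blue): min(-12, 7) = -12
Red prefers the higher value; n1=-8, n2=-12. n1 is better since -8 > -12.

n1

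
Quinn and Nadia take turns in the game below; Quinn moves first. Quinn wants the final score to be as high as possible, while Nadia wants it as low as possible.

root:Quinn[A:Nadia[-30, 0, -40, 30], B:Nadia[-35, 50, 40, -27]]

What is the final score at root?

-35

A (Nadia): min(-30, 0, -40, 30) = -40
B (Nadia): min(-35, 50, 40, -27) = -35
root (Quinn): max(-40, -35) = -35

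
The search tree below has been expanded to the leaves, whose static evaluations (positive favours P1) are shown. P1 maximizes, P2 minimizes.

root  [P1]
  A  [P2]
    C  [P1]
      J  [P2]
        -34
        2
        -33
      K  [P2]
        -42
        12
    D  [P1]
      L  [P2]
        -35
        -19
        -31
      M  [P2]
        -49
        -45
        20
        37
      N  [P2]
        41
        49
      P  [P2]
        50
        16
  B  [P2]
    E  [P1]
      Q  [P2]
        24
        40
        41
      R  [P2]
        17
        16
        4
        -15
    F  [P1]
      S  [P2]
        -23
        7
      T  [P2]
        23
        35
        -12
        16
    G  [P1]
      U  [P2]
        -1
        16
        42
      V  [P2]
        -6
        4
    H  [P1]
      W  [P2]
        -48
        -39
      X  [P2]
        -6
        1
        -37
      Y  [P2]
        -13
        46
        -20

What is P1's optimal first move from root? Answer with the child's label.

B

J (P2): min(-34, 2, -33) = -34
K (P2): min(-42, 12) = -42
C (P1): max(-34, -42) = -34
L (P2): min(-35, -19, -31) = -35
M (P2): min(-49, -45, 20, 37) = -49
N (P2): min(41, 49) = 41
P (P2): min(50, 16) = 16
D (P1): max(-35, -49, 41, 16) = 41
A (P2): min(-34, 41) = -34
Q (P2): min(24, 40, 41) = 24
R (P2): min(17, 16, 4, -15) = -15
E (P1): max(24, -15) = 24
S (P2): min(-23, 7) = -23
T (P2): min(23, 35, -12, 16) = -12
F (P1): max(-23, -12) = -12
U (P2): min(-1, 16, 42) = -1
V (P2): min(-6, 4) = -6
G (P1): max(-1, -6) = -1
W (P2): min(-48, -39) = -48
X (P2): min(-6, 1, -37) = -37
Y (P2): min(-13, 46, -20) = -20
H (P1): max(-48, -37, -20) = -20
B (P2): min(24, -12, -1, -20) = -20
root (P1): max(-34, -20) = -20
P1 at root wants the highest of {A=-34, B=-20}, so chooses B.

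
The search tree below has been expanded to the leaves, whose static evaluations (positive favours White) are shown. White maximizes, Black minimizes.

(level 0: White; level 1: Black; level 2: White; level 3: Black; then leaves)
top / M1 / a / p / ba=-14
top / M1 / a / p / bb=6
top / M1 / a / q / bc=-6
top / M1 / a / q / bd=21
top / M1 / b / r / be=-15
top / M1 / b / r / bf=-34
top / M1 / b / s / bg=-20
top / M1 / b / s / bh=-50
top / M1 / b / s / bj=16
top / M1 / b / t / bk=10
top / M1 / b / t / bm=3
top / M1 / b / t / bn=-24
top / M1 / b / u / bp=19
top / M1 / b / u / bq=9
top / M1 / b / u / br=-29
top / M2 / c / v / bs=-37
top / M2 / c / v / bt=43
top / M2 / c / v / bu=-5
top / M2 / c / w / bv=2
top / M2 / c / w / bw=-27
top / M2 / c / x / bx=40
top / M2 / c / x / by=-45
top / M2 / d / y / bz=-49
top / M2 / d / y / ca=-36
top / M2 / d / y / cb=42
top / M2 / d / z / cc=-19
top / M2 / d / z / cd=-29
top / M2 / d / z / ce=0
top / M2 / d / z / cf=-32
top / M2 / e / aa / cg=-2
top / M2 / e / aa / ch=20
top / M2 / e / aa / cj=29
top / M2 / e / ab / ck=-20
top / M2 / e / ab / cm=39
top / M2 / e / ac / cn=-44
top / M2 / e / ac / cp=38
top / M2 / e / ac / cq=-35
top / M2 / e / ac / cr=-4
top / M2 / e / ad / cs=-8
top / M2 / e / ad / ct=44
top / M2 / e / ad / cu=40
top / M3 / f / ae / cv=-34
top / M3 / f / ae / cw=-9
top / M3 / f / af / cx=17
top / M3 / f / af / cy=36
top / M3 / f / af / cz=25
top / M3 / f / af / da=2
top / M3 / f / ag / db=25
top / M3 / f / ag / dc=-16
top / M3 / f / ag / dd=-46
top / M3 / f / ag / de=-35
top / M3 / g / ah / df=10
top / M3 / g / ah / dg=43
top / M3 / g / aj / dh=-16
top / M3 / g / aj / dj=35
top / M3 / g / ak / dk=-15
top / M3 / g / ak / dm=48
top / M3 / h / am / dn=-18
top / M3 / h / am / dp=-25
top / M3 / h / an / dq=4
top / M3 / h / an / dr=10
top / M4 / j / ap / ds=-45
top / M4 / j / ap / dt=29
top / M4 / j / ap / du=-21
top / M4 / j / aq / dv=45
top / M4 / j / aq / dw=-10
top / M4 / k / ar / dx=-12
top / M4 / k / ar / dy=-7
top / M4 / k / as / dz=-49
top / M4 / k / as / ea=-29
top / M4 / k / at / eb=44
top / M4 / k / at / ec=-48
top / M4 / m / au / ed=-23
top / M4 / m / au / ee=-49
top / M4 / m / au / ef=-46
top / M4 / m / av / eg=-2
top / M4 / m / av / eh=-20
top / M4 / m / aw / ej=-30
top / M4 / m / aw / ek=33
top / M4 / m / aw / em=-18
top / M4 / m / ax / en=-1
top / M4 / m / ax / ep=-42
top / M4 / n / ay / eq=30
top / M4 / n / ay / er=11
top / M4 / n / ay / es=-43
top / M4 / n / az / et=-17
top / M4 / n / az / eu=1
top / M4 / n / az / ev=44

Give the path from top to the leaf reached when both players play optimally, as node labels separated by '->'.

top -> M3 -> f -> af -> da

p (Black): min(-14, 6) = -14
q (Black): min(-6, 21) = -6
a (White): max(-14, -6) = -6
r (Black): min(-15, -34) = -34
s (Black): min(-20, -50, 16) = -50
t (Black): min(10, 3, -24) = -24
u (Black): min(19, 9, -29) = -29
b (White): max(-34, -50, -24, -29) = -24
M1 (Black): min(-6, -24) = -24
v (Black): min(-37, 43, -5) = -37
w (Black): min(2, -27) = -27
x (Black): min(40, -45) = -45
c (White): max(-37, -27, -45) = -27
y (Black): min(-49, -36, 42) = -49
z (Black): min(-19, -29, 0, -32) = -32
d (White): max(-49, -32) = -32
aa (Black): min(-2, 20, 29) = -2
ab (Black): min(-20, 39) = -20
ac (Black): min(-44, 38, -35, -4) = -44
ad (Black): min(-8, 44, 40) = -8
e (White): max(-2, -20, -44, -8) = -2
M2 (Black): min(-27, -32, -2) = -32
ae (Black): min(-34, -9) = -34
af (Black): min(17, 36, 25, 2) = 2
ag (Black): min(25, -16, -46, -35) = -46
f (White): max(-34, 2, -46) = 2
ah (Black): min(10, 43) = 10
aj (Black): min(-16, 35) = -16
ak (Black): min(-15, 48) = -15
g (White): max(10, -16, -15) = 10
am (Black): min(-18, -25) = -25
an (Black): min(4, 10) = 4
h (White): max(-25, 4) = 4
M3 (Black): min(2, 10, 4) = 2
ap (Black): min(-45, 29, -21) = -45
aq (Black): min(45, -10) = -10
j (White): max(-45, -10) = -10
ar (Black): min(-12, -7) = -12
as (Black): min(-49, -29) = -49
at (Black): min(44, -48) = -48
k (White): max(-12, -49, -48) = -12
au (Black): min(-23, -49, -46) = -49
av (Black): min(-2, -20) = -20
aw (Black): min(-30, 33, -18) = -30
ax (Black): min(-1, -42) = -42
m (White): max(-49, -20, -30, -42) = -20
ay (Black): min(30, 11, -43) = -43
az (Black): min(-17, 1, 44) = -17
n (White): max(-43, -17) = -17
M4 (Black): min(-10, -12, -20, -17) = -20
top (White): max(-24, -32, 2, -20) = 2
At top, White picks M3 (highest: 2).
At M3, Black picks f (lowest: 2).
At f, White picks af (highest: 2).
At af, Black picks da (lowest: 2).
Terminal value 2.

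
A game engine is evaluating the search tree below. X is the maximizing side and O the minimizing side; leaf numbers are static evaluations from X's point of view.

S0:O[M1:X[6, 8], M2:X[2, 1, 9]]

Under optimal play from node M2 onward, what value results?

9

M2 (X): max(2, 1, 9) = 9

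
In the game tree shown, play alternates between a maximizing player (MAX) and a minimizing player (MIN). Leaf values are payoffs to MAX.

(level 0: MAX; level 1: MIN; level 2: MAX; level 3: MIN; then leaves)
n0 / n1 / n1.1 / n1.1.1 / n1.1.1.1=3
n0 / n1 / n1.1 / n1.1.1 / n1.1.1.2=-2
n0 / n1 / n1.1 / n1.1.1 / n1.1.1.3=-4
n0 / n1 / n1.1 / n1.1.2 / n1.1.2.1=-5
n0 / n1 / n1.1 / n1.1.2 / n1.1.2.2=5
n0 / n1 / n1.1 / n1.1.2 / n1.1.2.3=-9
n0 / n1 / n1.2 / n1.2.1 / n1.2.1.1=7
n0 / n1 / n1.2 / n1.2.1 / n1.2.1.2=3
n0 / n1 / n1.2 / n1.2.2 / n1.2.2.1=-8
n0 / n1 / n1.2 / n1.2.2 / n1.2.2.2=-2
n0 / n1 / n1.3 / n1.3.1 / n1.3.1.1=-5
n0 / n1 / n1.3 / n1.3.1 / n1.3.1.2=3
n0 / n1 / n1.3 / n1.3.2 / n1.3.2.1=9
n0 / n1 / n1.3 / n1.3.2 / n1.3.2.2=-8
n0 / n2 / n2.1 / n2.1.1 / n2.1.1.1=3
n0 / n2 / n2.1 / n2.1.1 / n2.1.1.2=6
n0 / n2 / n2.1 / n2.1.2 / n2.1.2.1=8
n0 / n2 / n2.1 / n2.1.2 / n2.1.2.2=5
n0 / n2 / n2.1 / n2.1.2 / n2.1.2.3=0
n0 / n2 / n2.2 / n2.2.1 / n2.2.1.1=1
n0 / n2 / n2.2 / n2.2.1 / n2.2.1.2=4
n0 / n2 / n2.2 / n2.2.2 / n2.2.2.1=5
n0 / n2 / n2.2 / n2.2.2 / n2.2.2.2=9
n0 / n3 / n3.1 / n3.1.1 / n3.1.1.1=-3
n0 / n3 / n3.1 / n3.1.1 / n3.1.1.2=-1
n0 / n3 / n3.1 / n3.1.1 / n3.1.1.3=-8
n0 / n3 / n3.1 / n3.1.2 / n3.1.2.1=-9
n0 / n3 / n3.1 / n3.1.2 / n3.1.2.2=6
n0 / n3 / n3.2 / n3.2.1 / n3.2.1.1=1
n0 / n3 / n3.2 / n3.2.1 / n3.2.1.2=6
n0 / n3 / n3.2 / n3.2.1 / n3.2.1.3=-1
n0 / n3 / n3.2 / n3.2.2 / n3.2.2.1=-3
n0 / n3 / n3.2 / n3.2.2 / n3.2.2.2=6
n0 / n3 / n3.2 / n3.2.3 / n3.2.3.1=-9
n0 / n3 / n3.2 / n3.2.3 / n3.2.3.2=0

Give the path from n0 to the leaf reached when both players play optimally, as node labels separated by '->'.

n0 -> n2 -> n2.1 -> n2.1.1 -> n2.1.1.1

n1.1.1 (MIN): min(3, -2, -4) = -4
n1.1.2 (MIN): min(-5, 5, -9) = -9
n1.1 (MAX): max(-4, -9) = -4
n1.2.1 (MIN): min(7, 3) = 3
n1.2.2 (MIN): min(-8, -2) = -8
n1.2 (MAX): max(3, -8) = 3
n1.3.1 (MIN): min(-5, 3) = -5
n1.3.2 (MIN): min(9, -8) = -8
n1.3 (MAX): max(-5, -8) = -5
n1 (MIN): min(-4, 3, -5) = -5
n2.1.1 (MIN): min(3, 6) = 3
n2.1.2 (MIN): min(8, 5, 0) = 0
n2.1 (MAX): max(3, 0) = 3
n2.2.1 (MIN): min(1, 4) = 1
n2.2.2 (MIN): min(5, 9) = 5
n2.2 (MAX): max(1, 5) = 5
n2 (MIN): min(3, 5) = 3
n3.1.1 (MIN): min(-3, -1, -8) = -8
n3.1.2 (MIN): min(-9, 6) = -9
n3.1 (MAX): max(-8, -9) = -8
n3.2.1 (MIN): min(1, 6, -1) = -1
n3.2.2 (MIN): min(-3, 6) = -3
n3.2.3 (MIN): min(-9, 0) = -9
n3.2 (MAX): max(-1, -3, -9) = -1
n3 (MIN): min(-8, -1) = -8
n0 (MAX): max(-5, 3, -8) = 3
At n0, MAX picks n2 (highest: 3).
At n2, MIN picks n2.1 (lowest: 3).
At n2.1, MAX picks n2.1.1 (highest: 3).
At n2.1.1, MIN picks n2.1.1.1 (lowest: 3).
Terminal value 3.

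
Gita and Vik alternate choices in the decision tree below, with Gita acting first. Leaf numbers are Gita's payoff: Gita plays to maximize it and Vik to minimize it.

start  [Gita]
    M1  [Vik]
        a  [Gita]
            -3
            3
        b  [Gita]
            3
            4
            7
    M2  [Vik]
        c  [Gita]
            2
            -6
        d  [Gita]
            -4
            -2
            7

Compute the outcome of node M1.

a (Gita): max(-3, 3) = 3
b (Gita): max(3, 4, 7) = 7
M1 (Vik): min(3, 7) = 3

3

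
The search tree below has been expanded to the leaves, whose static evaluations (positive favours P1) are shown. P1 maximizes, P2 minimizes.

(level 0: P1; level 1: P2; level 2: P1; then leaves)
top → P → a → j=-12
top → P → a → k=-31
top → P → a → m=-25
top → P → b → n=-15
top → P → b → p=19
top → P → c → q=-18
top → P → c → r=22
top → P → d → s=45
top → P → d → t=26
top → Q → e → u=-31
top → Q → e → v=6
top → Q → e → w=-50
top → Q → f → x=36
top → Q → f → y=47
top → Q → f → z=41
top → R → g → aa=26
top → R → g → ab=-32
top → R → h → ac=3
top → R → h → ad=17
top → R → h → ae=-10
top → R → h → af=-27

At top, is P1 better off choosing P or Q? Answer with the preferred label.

Q

a (P1): max(-12, -31, -25) = -12
b (P1): max(-15, 19) = 19
c (P1): max(-18, 22) = 22
d (P1): max(45, 26) = 45
P (P2): min(-12, 19, 22, 45) = -12
e (P1): max(-31, 6, -50) = 6
f (P1): max(36, 47, 41) = 47
Q (P2): min(6, 47) = 6
P1 prefers the higher value; P=-12, Q=6. Q is better since 6 > -12.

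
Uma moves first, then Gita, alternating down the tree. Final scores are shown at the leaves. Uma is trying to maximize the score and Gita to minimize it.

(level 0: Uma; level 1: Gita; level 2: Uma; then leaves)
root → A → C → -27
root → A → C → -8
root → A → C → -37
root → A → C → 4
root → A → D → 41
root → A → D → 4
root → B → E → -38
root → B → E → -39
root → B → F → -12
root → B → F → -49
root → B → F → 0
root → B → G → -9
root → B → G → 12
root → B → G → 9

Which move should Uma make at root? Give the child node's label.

A

C (Uma): max(-27, -8, -37, 4) = 4
D (Uma): max(41, 4) = 41
A (Gita): min(4, 41) = 4
E (Uma): max(-38, -39) = -38
F (Uma): max(-12, -49, 0) = 0
G (Uma): max(-9, 12, 9) = 12
B (Gita): min(-38, 0, 12) = -38
root (Uma): max(4, -38) = 4
Uma at root wants the highest of {A=4, B=-38}, so chooses A.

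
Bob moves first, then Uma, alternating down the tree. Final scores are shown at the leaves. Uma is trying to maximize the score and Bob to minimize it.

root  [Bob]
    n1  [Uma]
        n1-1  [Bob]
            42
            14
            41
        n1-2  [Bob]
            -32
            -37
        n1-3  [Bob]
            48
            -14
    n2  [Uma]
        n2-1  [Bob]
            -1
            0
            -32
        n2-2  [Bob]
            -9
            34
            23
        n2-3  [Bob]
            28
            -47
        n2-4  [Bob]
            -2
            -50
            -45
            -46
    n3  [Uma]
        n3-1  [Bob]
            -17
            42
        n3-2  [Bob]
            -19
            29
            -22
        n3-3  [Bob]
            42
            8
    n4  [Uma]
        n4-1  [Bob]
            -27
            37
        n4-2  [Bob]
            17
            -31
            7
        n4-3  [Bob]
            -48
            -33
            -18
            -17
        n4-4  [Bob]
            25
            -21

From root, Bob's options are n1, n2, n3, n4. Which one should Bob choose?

n4

n1-1 (Bob): min(42, 14, 41) = 14
n1-2 (Bob): min(-32, -37) = -37
n1-3 (Bob): min(48, -14) = -14
n1 (Uma): max(14, -37, -14) = 14
n2-1 (Bob): min(-1, 0, -32) = -32
n2-2 (Bob): min(-9, 34, 23) = -9
n2-3 (Bob): min(28, -47) = -47
n2-4 (Bob): min(-2, -50, -45, -46) = -50
n2 (Uma): max(-32, -9, -47, -50) = -9
n3-1 (Bob): min(-17, 42) = -17
n3-2 (Bob): min(-19, 29, -22) = -22
n3-3 (Bob): min(42, 8) = 8
n3 (Uma): max(-17, -22, 8) = 8
n4-1 (Bob): min(-27, 37) = -27
n4-2 (Bob): min(17, -31, 7) = -31
n4-3 (Bob): min(-48, -33, -18, -17) = -48
n4-4 (Bob): min(25, -21) = -21
n4 (Uma): max(-27, -31, -48, -21) = -21
root (Bob): min(14, -9, 8, -21) = -21
Bob at root wants the lowest of {n1=14, n2=-9, n3=8, n4=-21}, so chooses n4.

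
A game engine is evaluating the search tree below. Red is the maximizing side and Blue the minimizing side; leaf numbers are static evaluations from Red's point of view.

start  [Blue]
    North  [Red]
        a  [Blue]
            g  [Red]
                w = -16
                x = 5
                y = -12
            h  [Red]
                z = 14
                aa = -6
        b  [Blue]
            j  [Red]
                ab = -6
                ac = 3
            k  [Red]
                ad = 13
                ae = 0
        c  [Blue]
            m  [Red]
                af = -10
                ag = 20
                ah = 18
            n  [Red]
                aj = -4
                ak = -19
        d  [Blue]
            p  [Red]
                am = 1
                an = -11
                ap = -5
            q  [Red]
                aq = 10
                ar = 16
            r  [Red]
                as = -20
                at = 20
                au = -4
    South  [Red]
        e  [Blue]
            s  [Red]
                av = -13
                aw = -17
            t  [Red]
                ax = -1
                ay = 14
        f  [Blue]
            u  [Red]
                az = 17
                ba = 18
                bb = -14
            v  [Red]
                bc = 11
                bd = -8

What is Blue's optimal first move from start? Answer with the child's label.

North

g (Red): max(-16, 5, -12) = 5
h (Red): max(14, -6) = 14
a (Blue): min(5, 14) = 5
j (Red): max(-6, 3) = 3
k (Red): max(13, 0) = 13
b (Blue): min(3, 13) = 3
m (Red): max(-10, 20, 18) = 20
n (Red): max(-4, -19) = -4
c (Blue): min(20, -4) = -4
p (Red): max(1, -11, -5) = 1
q (Red): max(10, 16) = 16
r (Red): max(-20, 20, -4) = 20
d (Blue): min(1, 16, 20) = 1
North (Red): max(5, 3, -4, 1) = 5
s (Red): max(-13, -17) = -13
t (Red): max(-1, 14) = 14
e (Blue): min(-13, 14) = -13
u (Red): max(17, 18, -14) = 18
v (Red): max(11, -8) = 11
f (Blue): min(18, 11) = 11
South (Red): max(-13, 11) = 11
start (Blue): min(5, 11) = 5
Blue at start wants the lowest of {North=5, South=11}, so chooses North.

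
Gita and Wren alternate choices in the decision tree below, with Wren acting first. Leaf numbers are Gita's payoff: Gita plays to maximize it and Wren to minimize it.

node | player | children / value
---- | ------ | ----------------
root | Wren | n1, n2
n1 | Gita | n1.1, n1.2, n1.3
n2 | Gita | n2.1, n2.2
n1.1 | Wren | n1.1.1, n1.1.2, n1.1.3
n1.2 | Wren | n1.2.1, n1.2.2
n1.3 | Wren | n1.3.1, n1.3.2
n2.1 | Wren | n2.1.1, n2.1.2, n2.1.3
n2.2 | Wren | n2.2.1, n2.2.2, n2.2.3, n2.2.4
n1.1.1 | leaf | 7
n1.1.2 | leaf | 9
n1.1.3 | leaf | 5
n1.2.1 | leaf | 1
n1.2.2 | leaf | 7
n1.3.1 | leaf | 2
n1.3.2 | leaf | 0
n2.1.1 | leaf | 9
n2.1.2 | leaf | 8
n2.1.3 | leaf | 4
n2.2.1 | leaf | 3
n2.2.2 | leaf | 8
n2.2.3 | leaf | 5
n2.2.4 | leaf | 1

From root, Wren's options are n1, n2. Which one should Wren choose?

n1.1 (Wren): min(7, 9, 5) = 5
n1.2 (Wren): min(1, 7) = 1
n1.3 (Wren): min(2, 0) = 0
n1 (Gita): max(5, 1, 0) = 5
n2.1 (Wren): min(9, 8, 4) = 4
n2.2 (Wren): min(3, 8, 5, 1) = 1
n2 (Gita): max(4, 1) = 4
root (Wren): min(5, 4) = 4
Wren at root wants the lowest of {n1=5, n2=4}, so chooses n2.

n2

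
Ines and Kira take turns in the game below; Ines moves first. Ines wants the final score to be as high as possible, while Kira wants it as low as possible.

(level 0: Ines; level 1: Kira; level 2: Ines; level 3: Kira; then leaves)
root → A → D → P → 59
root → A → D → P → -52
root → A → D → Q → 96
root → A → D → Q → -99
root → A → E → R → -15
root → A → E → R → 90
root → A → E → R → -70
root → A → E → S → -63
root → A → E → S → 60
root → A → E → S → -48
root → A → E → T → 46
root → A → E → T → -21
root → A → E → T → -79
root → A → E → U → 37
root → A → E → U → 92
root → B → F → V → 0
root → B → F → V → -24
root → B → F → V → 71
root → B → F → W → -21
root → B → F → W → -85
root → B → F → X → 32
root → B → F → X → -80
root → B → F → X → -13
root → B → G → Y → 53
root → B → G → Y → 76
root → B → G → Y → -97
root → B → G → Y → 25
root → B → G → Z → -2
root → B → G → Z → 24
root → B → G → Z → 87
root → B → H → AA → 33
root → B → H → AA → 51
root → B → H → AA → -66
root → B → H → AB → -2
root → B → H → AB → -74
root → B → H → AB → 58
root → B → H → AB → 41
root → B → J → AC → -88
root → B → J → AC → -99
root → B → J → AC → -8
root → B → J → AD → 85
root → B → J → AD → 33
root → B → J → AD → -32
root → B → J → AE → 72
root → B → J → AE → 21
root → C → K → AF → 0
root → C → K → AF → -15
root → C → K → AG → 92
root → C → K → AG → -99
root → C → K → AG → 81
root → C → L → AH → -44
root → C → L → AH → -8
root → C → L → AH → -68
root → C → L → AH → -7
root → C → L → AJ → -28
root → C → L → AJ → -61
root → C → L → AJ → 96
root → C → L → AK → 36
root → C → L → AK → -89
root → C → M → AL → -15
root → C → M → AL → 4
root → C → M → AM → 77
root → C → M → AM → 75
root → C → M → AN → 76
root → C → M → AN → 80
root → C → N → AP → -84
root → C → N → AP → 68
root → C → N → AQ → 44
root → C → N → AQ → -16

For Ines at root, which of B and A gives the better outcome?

A

V (Kira): min(0, -24, 71) = -24
W (Kira): min(-21, -85) = -85
X (Kira): min(32, -80, -13) = -80
F (Ines): max(-24, -85, -80) = -24
Y (Kira): min(53, 76, -97, 25) = -97
Z (Kira): min(-2, 24, 87) = -2
G (Ines): max(-97, -2) = -2
AA (Kira): min(33, 51, -66) = -66
AB (Kira): min(-2, -74, 58, 41) = -74
H (Ines): max(-66, -74) = -66
AC (Kira): min(-88, -99, -8) = -99
AD (Kira): min(85, 33, -32) = -32
AE (Kira): min(72, 21) = 21
J (Ines): max(-99, -32, 21) = 21
B (Kira): min(-24, -2, -66, 21) = -66
P (Kira): min(59, -52) = -52
Q (Kira): min(96, -99) = -99
D (Ines): max(-52, -99) = -52
R (Kira): min(-15, 90, -70) = -70
S (Kira): min(-63, 60, -48) = -63
T (Kira): min(46, -21, -79) = -79
U (Kira): min(37, 92) = 37
E (Ines): max(-70, -63, -79, 37) = 37
A (Kira): min(-52, 37) = -52
Ines prefers the higher value; B=-66, A=-52. A is better since -52 > -66.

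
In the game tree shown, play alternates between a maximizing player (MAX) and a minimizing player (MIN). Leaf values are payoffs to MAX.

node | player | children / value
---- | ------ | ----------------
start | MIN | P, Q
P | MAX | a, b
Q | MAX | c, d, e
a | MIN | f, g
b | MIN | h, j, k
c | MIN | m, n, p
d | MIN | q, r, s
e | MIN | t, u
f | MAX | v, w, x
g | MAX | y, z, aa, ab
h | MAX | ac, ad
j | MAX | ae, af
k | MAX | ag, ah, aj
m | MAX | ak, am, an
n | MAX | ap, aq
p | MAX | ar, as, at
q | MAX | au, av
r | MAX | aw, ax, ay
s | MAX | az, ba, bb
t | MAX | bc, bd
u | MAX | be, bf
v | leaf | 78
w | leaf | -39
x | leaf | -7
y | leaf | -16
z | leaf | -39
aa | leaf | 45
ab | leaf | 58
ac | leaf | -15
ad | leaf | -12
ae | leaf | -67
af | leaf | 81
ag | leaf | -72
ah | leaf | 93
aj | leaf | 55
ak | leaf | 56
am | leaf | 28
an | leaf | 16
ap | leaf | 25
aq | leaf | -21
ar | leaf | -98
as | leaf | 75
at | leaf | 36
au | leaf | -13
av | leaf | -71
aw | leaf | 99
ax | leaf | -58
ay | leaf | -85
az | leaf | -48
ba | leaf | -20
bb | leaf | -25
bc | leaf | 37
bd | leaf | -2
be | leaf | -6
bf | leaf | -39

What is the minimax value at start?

25

f (MAX): max(78, -39, -7) = 78
g (MAX): max(-16, -39, 45, 58) = 58
a (MIN): min(78, 58) = 58
h (MAX): max(-15, -12) = -12
j (MAX): max(-67, 81) = 81
k (MAX): max(-72, 93, 55) = 93
b (MIN): min(-12, 81, 93) = -12
P (MAX): max(58, -12) = 58
m (MAX): max(56, 28, 16) = 56
n (MAX): max(25, -21) = 25
p (MAX): max(-98, 75, 36) = 75
c (MIN): min(56, 25, 75) = 25
q (MAX): max(-13, -71) = -13
r (MAX): max(99, -58, -85) = 99
s (MAX): max(-48, -20, -25) = -20
d (MIN): min(-13, 99, -20) = -20
t (MAX): max(37, -2) = 37
u (MAX): max(-6, -39) = -6
e (MIN): min(37, -6) = -6
Q (MAX): max(25, -20, -6) = 25
start (MIN): min(58, 25) = 25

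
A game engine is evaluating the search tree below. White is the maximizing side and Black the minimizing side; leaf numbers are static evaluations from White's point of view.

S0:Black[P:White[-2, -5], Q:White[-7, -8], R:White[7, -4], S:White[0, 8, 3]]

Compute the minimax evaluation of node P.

P (White): max(-2, -5) = -2

-2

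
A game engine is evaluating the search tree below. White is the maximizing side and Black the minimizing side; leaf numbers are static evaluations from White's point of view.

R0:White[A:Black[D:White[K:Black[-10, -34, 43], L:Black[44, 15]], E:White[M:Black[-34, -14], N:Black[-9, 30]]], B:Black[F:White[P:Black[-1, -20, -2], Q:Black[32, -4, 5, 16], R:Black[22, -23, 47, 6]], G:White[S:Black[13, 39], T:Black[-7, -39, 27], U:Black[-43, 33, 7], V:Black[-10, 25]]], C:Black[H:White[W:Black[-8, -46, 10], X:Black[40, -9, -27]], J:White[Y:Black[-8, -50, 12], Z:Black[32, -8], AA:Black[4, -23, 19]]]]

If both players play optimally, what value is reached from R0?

-4

K (Black): min(-10, -34, 43) = -34
L (Black): min(44, 15) = 15
D (White): max(-34, 15) = 15
M (Black): min(-34, -14) = -34
N (Black): min(-9, 30) = -9
E (White): max(-34, -9) = -9
A (Black): min(15, -9) = -9
P (Black): min(-1, -20, -2) = -20
Q (Black): min(32, -4, 5, 16) = -4
R (Black): min(22, -23, 47, 6) = -23
F (White): max(-20, -4, -23) = -4
S (Black): min(13, 39) = 13
T (Black): min(-7, -39, 27) = -39
U (Black): min(-43, 33, 7) = -43
V (Black): min(-10, 25) = -10
G (White): max(13, -39, -43, -10) = 13
B (Black): min(-4, 13) = -4
W (Black): min(-8, -46, 10) = -46
X (Black): min(40, -9, -27) = -27
H (White): max(-46, -27) = -27
Y (Black): min(-8, -50, 12) = -50
Z (Black): min(32, -8) = -8
AA (Black): min(4, -23, 19) = -23
J (White): max(-50, -8, -23) = -8
C (Black): min(-27, -8) = -27
R0 (White): max(-9, -4, -27) = -4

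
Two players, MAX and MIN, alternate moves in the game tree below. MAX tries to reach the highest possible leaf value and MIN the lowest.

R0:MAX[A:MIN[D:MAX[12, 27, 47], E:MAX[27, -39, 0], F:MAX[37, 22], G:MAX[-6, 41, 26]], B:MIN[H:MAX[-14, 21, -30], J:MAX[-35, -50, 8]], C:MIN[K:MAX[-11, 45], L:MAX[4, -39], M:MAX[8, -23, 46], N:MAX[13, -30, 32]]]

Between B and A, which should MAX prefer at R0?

H (MAX): max(-14, 21, -30) = 21
J (MAX): max(-35, -50, 8) = 8
B (MIN): min(21, 8) = 8
D (MAX): max(12, 27, 47) = 47
E (MAX): max(27, -39, 0) = 27
F (MAX): max(37, 22) = 37
G (MAX): max(-6, 41, 26) = 41
A (MIN): min(47, 27, 37, 41) = 27
MAX prefers the higher value; B=8, A=27. A is better since 27 > 8.

A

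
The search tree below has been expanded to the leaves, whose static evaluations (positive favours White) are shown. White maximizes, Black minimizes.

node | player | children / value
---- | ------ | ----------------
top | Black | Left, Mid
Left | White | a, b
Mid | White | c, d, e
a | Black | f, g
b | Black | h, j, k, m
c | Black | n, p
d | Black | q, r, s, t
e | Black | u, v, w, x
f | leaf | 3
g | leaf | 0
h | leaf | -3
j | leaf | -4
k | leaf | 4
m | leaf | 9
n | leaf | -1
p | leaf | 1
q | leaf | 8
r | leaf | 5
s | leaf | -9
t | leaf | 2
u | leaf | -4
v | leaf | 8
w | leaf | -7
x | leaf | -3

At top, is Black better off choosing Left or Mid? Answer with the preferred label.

a (Black): min(3, 0) = 0
b (Black): min(-3, -4, 4, 9) = -4
Left (White): max(0, -4) = 0
c (Black): min(-1, 1) = -1
d (Black): min(8, 5, -9, 2) = -9
e (Black): min(-4, 8, -7, -3) = -7
Mid (White): max(-1, -9, -7) = -1
Black prefers the lower value; Left=0, Mid=-1. Mid is better since -1 < 0.

Mid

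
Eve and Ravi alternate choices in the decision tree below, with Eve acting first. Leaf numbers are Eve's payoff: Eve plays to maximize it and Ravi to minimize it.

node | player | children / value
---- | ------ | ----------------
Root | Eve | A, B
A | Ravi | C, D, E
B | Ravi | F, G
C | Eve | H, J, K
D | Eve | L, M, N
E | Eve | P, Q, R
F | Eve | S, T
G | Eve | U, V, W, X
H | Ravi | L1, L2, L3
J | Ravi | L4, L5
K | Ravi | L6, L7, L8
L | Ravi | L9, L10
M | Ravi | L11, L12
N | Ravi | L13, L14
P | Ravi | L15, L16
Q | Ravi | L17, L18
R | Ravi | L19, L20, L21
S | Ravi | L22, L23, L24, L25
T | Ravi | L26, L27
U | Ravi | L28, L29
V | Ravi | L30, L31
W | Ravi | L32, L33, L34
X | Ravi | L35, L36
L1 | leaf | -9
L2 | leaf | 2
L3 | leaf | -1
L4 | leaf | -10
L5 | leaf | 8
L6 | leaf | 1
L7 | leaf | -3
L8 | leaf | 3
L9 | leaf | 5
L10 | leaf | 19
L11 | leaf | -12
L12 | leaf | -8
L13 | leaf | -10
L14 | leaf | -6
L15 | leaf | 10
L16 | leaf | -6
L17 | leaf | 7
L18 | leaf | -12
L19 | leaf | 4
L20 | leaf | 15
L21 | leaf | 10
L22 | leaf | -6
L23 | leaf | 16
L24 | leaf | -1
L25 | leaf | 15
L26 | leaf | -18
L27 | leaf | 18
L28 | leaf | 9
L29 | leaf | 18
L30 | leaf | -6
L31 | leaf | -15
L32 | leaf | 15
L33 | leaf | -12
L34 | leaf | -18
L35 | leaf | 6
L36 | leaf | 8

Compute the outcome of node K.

K (Ravi): min(1, -3, 3) = -3

-3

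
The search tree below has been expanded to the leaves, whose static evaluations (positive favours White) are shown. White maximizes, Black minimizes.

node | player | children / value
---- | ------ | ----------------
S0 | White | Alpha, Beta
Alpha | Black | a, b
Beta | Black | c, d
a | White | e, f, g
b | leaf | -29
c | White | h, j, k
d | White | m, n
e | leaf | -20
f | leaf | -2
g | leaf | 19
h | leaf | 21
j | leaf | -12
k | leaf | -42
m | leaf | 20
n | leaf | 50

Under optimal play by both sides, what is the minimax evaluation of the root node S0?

21

a (White): max(-20, -2, 19) = 19
Alpha (Black): min(19, -29) = -29
c (White): max(21, -12, -42) = 21
d (White): max(20, 50) = 50
Beta (Black): min(21, 50) = 21
S0 (White): max(-29, 21) = 21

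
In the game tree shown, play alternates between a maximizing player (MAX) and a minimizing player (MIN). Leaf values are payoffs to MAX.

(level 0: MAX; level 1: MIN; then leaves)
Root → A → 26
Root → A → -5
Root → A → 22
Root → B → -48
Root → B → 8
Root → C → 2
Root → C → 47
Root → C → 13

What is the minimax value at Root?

2

A (MIN): min(26, -5, 22) = -5
B (MIN): min(-48, 8) = -48
C (MIN): min(2, 47, 13) = 2
Root (MAX): max(-5, -48, 2) = 2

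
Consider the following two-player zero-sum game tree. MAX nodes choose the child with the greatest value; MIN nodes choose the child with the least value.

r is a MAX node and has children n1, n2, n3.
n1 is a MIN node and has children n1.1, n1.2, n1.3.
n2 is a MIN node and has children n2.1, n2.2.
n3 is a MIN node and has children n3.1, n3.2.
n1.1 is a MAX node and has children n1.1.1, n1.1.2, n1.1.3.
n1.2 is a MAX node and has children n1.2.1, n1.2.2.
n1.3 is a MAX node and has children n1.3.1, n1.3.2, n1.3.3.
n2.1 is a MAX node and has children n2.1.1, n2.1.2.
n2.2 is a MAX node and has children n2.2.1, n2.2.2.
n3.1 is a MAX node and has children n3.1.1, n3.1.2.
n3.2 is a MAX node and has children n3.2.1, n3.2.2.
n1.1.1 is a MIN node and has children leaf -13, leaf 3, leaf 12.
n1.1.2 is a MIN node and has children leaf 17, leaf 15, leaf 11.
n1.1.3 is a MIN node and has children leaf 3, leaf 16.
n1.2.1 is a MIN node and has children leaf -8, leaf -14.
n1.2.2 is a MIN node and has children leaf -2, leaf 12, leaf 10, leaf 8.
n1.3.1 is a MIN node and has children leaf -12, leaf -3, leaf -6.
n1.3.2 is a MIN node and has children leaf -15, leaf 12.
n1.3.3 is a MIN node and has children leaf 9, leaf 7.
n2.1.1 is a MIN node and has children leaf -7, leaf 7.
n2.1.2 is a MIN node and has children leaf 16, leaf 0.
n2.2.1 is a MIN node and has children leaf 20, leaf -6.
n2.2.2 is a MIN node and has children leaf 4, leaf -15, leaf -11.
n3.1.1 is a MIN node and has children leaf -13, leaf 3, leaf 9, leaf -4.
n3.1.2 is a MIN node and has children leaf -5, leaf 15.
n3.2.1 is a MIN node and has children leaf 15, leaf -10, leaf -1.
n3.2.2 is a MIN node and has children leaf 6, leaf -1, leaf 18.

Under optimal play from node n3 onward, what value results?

-5

n3.1.1 (MIN): min(-13, 3, 9, -4) = -13
n3.1.2 (MIN): min(-5, 15) = -5
n3.1 (MAX): max(-13, -5) = -5
n3.2.1 (MIN): min(15, -10, -1) = -10
n3.2.2 (MIN): min(6, -1, 18) = -1
n3.2 (MAX): max(-10, -1) = -1
n3 (MIN): min(-5, -1) = -5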